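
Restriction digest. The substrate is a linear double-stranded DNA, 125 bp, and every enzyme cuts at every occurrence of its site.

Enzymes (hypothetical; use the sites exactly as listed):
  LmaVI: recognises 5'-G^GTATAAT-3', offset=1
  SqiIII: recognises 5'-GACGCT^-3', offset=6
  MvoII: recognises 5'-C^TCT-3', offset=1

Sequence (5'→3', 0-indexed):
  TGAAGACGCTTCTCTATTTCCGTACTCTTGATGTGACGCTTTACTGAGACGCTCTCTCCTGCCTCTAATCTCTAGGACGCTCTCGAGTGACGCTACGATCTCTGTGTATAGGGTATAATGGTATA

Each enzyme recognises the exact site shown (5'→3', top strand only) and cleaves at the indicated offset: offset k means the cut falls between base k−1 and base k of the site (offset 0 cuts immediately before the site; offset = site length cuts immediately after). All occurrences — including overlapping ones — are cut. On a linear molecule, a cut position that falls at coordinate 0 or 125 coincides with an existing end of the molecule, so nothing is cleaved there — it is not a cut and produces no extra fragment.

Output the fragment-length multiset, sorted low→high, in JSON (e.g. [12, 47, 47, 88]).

[1,1,1,2,6,7,9,10,10,12,12,13,13,13,15]

Scan for sites:
  LmaVI GGTATAAT/1: at [111] ⇒ [112]
  SqiIII GACGCT/6: at [4, 34, 47, 75, 88] ⇒ [10, 40, 53, 81, 94]
  MvoII CTCT/1: at [11, 24, 51, 53, 62, 69, 79, 99] ⇒ [12, 25, 52, 54, 63, 70, 80, 100]

Pooled cuts: [10, 12, 25, 40, 52, 53, 54, 63, 70, 80, 81, 94, 100, 112]

Fragments:
  [0,10): 10 bp
  [10,12): 2 bp
  [12,25): 13 bp
  [25,40): 15 bp
  [40,52): 12 bp
  [52,53): 1 bp
  [53,54): 1 bp
  [54,63): 9 bp
  [63,70): 7 bp
  [70,80): 10 bp
  [80,81): 1 bp
  [81,94): 13 bp
  [94,100): 6 bp
  [100,112): 12 bp
  [112,125): 13 bp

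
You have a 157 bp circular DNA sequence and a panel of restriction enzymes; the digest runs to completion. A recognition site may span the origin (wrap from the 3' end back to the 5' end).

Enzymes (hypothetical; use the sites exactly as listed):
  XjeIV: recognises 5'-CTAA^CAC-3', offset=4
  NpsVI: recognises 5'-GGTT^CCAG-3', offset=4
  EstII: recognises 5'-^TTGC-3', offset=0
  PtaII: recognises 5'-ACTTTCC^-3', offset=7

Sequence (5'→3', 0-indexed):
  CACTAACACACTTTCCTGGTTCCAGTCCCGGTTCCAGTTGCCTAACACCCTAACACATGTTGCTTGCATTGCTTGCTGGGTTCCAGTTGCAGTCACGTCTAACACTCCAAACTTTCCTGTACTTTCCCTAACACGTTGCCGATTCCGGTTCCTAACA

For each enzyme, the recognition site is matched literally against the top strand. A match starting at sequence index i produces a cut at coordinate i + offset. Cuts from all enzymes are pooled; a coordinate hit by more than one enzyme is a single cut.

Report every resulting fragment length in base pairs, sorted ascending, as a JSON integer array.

Scan for sites:
  XjeIV CTAACAC/4: at [2, 41, 49, 98, 127, 151] ⇒ [6, 45, 53, 102, 131, 155]
  NpsVI GGTTCCAG/4: at [17, 29, 78] ⇒ [21, 33, 82]
  EstII TTGC/0: at [37, 59, 63, 68, 72, 86, 135] ⇒ [37, 59, 63, 68, 72, 86, 135]
  PtaII ACTTTCC/7: at [9, 110, 120] ⇒ [16, 117, 127]

All cut coordinates (distinct, sorted): [6, 16, 21, 33, 37, 45, 53, 59, 63, 68, 72, 82, 86, 102, 117, 127, 131, 135, 155]

Fragment lengths:
  6→16: 10 bp
  16→21: 5 bp
  21→33: 12 bp
  33→37: 4 bp
  37→45: 8 bp
  45→53: 8 bp
  53→59: 6 bp
  59→63: 4 bp
  63→68: 5 bp
  68→72: 4 bp
  72→82: 10 bp
  82→86: 4 bp
  86→102: 16 bp
  102→117: 15 bp
  117→127: 10 bp
  127→131: 4 bp
  131→135: 4 bp
  135→155: 20 bp
  155→6 (wrap): 157-155+6 = 8 bp

[4,4,4,4,4,4,5,5,6,8,8,8,10,10,10,12,15,16,20]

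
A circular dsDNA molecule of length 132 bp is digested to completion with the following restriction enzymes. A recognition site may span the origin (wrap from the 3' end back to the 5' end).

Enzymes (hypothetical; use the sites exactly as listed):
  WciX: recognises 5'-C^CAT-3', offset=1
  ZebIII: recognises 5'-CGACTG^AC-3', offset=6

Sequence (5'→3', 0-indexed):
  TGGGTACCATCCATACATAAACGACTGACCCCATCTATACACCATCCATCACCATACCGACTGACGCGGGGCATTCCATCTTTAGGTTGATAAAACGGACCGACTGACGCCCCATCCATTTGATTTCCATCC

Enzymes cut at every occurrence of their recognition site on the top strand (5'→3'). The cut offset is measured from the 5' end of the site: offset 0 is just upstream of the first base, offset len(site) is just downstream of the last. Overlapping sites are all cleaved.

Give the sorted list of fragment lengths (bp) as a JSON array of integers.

[4,4,4,4,6,6,11,11,11,12,13,16,30]

Per-enzyme occurrences:
  WciX CCAT/1: at [6, 10, 30, 41, 45, 51, 75, 111, 115, 126] ⇒ [7, 11, 31, 42, 46, 52, 76, 112, 116, 127]
  ZebIII CGACTGAC/6: at [21, 57, 100] ⇒ [27, 63, 106]

All cut coordinates (distinct, sorted): [7, 11, 27, 31, 42, 46, 52, 63, 76, 106, 112, 116, 127]

Fragment lengths:
  7→11: 4 bp
  11→27: 16 bp
  27→31: 4 bp
  31→42: 11 bp
  42→46: 4 bp
  46→52: 6 bp
  52→63: 11 bp
  63→76: 13 bp
  76→106: 30 bp
  106→112: 6 bp
  112→116: 4 bp
  116→127: 11 bp
  127→7 (wrap): 132-127+7 = 12 bp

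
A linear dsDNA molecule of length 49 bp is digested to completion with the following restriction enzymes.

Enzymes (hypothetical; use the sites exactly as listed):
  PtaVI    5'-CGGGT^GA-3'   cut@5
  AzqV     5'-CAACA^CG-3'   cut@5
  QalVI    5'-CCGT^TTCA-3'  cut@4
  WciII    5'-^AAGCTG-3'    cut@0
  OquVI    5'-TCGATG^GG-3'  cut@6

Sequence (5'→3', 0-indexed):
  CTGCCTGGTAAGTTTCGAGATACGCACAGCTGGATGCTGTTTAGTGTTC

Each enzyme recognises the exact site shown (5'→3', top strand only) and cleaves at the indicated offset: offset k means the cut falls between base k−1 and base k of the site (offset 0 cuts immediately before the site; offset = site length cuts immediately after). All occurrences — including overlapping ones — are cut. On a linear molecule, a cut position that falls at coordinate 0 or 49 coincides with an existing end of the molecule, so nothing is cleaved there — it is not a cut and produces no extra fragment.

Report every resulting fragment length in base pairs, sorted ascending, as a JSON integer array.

[49]

Site scan:
  PtaVI (CGGGTGA, off=5): no sites
  AzqV (CAACACG, off=5): no sites
  QalVI (CCGTTTCA, off=4): no sites
  WciII (AAGCTG, off=0): no sites
  OquVI (TCGATGGG, off=6): no sites

All cut coordinates (distinct, sorted): ∅

Fragments:
  no cuts → one linear fragment of 49 bp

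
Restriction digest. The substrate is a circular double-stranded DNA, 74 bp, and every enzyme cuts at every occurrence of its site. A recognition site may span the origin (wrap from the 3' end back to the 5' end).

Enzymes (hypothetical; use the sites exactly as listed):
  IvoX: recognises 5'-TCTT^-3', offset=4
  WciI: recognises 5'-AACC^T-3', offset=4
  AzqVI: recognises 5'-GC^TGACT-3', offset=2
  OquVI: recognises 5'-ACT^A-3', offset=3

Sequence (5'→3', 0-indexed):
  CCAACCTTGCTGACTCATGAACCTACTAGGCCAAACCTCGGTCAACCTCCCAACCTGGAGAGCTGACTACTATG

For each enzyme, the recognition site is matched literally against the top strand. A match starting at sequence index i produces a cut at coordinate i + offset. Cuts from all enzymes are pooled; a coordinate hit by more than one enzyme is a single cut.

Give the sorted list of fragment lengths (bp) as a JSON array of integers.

Scan for sites:
  IvoX (TCTT, off=4): no sites
  WciI AACCT/4: at [2, 19, 33, 43, 51] ⇒ [6, 23, 37, 47, 55]
  AzqVI GCTGACT/2: at [8, 61] ⇒ [10, 63]
  OquVI ACTA/3: at [24, 65, 68] ⇒ [27, 68, 71]

Pooled cuts: [6, 10, 23, 27, 37, 47, 55, 63, 68, 71]

Fragment lengths:
  6→10: 4 bp
  10→23: 13 bp
  23→27: 4 bp
  27→37: 10 bp
  37→47: 10 bp
  47→55: 8 bp
  55→63: 8 bp
  63→68: 5 bp
  68→71: 3 bp
  71→6 (wrap): 74-71+6 = 9 bp

[3,4,4,5,8,8,9,10,10,13]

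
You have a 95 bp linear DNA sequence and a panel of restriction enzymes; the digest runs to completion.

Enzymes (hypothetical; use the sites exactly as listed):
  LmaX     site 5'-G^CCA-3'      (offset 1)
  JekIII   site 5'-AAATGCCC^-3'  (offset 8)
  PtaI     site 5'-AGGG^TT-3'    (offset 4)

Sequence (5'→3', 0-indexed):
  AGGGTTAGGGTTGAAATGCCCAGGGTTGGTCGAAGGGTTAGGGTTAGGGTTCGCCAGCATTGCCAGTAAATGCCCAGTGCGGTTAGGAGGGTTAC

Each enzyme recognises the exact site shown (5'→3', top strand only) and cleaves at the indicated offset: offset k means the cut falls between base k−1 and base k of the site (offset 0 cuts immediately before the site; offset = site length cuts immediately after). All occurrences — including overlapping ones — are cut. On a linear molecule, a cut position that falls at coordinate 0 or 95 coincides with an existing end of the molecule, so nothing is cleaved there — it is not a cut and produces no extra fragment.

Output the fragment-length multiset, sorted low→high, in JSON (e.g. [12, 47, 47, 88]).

[4,4,4,4,6,6,6,9,11,12,13,16]

Scan for sites:
  LmaX (GCCA, off=1): starts [52, 61] → cuts [53, 62]
  JekIII (AAATGCCC, off=8): starts [13, 67] → cuts [21, 75]
  PtaI (AGGGTT, off=4): starts [0, 6, 21, 33, 39, 45, 87] → cuts [4, 10, 25, 37, 43, 49, 91]

All cut coordinates (distinct, sorted): [4, 10, 21, 25, 37, 43, 49, 53, 62, 75, 91]

Fragment lengths:
  [0,4): 4 bp
  [4,10): 6 bp
  [10,21): 11 bp
  [21,25): 4 bp
  [25,37): 12 bp
  [37,43): 6 bp
  [43,49): 6 bp
  [49,53): 4 bp
  [53,62): 9 bp
  [62,75): 13 bp
  [75,91): 16 bp
  [91,95): 4 bp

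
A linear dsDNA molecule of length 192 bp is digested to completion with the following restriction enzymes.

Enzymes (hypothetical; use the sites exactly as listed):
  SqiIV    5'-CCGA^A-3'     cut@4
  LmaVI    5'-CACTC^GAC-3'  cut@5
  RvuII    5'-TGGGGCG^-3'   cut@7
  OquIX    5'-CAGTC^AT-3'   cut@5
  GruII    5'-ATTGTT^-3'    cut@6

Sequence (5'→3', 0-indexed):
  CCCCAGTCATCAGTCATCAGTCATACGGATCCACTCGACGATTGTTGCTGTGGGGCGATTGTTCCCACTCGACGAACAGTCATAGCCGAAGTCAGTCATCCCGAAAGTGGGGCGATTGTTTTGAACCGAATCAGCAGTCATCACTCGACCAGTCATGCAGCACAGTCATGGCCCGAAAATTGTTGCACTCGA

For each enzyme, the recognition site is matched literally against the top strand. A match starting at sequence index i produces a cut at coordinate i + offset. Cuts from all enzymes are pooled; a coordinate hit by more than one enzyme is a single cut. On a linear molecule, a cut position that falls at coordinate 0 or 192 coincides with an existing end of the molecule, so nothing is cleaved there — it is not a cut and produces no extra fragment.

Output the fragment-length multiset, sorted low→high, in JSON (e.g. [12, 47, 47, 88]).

Site scan:
  SqiIV (CCGAA, off=4): starts [85, 100, 125, 172] → cuts [89, 104, 129, 176]
  LmaVI (CACTCGAC, off=5): starts [31, 65, 141] → cuts [36, 70, 146]
  RvuII (TGGGGCG, off=7): starts [50, 107] → cuts [57, 114]
  OquIX (CAGTCAT, off=5): starts [3, 10, 17, 76, 92, 134, 149, 162] → cuts [8, 15, 22, 81, 97, 139, 154, 167]
  GruII (ATTGTT, off=6): starts [40, 57, 114, 178] → cuts [46, 63, 120, 184]

All cut coordinates (distinct, sorted): [8, 15, 22, 36, 46, 57, 63, 70, 81, 89, 97, 104, 114, 120, 129, 139, 146, 154, 167, 176, 184]

Fragments:
  [0,8): 8 bp
  [8,15): 7 bp
  [15,22): 7 bp
  [22,36): 14 bp
  [36,46): 10 bp
  [46,57): 11 bp
  [57,63): 6 bp
  [63,70): 7 bp
  [70,81): 11 bp
  [81,89): 8 bp
  [89,97): 8 bp
  [97,104): 7 bp
  [104,114): 10 bp
  [114,120): 6 bp
  [120,129): 9 bp
  [129,139): 10 bp
  [139,146): 7 bp
  [146,154): 8 bp
  [154,167): 13 bp
  [167,176): 9 bp
  [176,184): 8 bp
  [184,192): 8 bp

[6,6,7,7,7,7,7,8,8,8,8,8,8,9,9,10,10,10,11,11,13,14]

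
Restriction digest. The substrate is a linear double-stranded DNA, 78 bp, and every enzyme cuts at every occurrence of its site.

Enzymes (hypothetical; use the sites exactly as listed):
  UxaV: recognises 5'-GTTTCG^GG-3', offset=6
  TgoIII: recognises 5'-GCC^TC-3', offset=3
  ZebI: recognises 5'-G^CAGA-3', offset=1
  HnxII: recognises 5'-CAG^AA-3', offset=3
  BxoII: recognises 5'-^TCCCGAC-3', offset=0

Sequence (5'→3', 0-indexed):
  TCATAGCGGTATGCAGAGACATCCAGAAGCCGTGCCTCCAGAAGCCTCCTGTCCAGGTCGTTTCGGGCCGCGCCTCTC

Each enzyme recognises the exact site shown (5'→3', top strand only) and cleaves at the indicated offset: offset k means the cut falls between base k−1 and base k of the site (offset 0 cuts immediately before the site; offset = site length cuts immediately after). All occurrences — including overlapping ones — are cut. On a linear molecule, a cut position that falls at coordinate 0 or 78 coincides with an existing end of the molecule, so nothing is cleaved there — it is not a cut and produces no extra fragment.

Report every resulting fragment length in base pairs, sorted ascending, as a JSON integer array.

[4,5,5,9,10,13,13,19]

Scan for sites:
  UxaV GTTTCGGG/6: at [59] ⇒ [65]
  TgoIII GCCTC/3: at [33, 43, 71] ⇒ [36, 46, 74]
  ZebI GCAGA/1: at [12] ⇒ [13]
  HnxII CAGAA/3: at [23, 38] ⇒ [26, 41]
  BxoII (TCCCGAC, off=0): no sites

Pooled cuts: [13, 26, 36, 41, 46, 65, 74]

Fragments:
  [0,13): 13 bp
  [13,26): 13 bp
  [26,36): 10 bp
  [36,41): 5 bp
  [41,46): 5 bp
  [46,65): 19 bp
  [65,74): 9 bp
  [74,78): 4 bp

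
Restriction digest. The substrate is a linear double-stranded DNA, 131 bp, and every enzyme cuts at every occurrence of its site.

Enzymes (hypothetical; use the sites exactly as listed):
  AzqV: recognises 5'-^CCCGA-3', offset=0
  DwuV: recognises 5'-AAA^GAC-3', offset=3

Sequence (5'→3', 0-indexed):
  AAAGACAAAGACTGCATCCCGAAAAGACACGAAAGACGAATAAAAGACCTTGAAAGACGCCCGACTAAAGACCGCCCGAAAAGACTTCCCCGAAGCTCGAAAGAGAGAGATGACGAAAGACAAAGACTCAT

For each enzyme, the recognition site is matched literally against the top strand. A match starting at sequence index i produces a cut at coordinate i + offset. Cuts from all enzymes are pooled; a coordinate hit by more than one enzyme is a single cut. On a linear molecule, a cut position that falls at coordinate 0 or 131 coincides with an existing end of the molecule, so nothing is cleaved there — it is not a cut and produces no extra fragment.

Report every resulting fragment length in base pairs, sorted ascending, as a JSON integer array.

[3,4,5,6,6,6,7,8,8,8,9,10,10,11,30]

Per-enzyme occurrences:
  AzqV (CCCGA, off=0): starts [17, 59, 74, 88] → cuts [17, 59, 74, 88]
  DwuV (AAAGAC, off=3): starts [0, 6, 22, 31, 42, 52, 66, 79, 115, 121] → cuts [3, 9, 25, 34, 45, 55, 69, 82, 118, 124]

Pooled cuts: [3, 9, 17, 25, 34, 45, 55, 59, 69, 74, 82, 88, 118, 124]

Fragments:
  [0,3): 3 bp
  [3,9): 6 bp
  [9,17): 8 bp
  [17,25): 8 bp
  [25,34): 9 bp
  [34,45): 11 bp
  [45,55): 10 bp
  [55,59): 4 bp
  [59,69): 10 bp
  [69,74): 5 bp
  [74,82): 8 bp
  [82,88): 6 bp
  [88,118): 30 bp
  [118,124): 6 bp
  [124,131): 7 bp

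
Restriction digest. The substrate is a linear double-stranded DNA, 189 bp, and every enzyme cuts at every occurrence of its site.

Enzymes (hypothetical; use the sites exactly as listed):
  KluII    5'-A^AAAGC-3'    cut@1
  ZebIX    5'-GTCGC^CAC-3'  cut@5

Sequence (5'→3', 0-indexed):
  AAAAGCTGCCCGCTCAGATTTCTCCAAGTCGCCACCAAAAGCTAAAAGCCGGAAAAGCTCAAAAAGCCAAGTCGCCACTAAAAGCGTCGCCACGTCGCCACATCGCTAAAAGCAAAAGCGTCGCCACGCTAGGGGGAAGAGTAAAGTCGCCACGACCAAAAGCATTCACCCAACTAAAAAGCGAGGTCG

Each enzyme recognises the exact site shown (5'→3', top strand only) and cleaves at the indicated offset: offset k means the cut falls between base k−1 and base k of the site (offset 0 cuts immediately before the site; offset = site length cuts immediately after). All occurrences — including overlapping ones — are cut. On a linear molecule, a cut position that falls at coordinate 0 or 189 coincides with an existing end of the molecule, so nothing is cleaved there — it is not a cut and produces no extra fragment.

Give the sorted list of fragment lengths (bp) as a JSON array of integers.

Scan for sites:
  KluII (AAAAGC, off=1): starts [0, 36, 43, 52, 61, 79, 107, 113, 157, 176] → cuts [1, 37, 44, 53, 62, 80, 108, 114, 158, 177]
  ZebIX (GTCGCCAC, off=5): starts [27, 70, 85, 93, 119, 145] → cuts [32, 75, 90, 98, 124, 150]

Pooled cuts: [1, 32, 37, 44, 53, 62, 75, 80, 90, 98, 108, 114, 124, 150, 158, 177]

Fragment lengths:
  [0,1): 1 bp
  [1,32): 31 bp
  [32,37): 5 bp
  [37,44): 7 bp
  [44,53): 9 bp
  [53,62): 9 bp
  [62,75): 13 bp
  [75,80): 5 bp
  [80,90): 10 bp
  [90,98): 8 bp
  [98,108): 10 bp
  [108,114): 6 bp
  [114,124): 10 bp
  [124,150): 26 bp
  [150,158): 8 bp
  [158,177): 19 bp
  [177,189): 12 bp

[1,5,5,6,7,8,8,9,9,10,10,10,12,13,19,26,31]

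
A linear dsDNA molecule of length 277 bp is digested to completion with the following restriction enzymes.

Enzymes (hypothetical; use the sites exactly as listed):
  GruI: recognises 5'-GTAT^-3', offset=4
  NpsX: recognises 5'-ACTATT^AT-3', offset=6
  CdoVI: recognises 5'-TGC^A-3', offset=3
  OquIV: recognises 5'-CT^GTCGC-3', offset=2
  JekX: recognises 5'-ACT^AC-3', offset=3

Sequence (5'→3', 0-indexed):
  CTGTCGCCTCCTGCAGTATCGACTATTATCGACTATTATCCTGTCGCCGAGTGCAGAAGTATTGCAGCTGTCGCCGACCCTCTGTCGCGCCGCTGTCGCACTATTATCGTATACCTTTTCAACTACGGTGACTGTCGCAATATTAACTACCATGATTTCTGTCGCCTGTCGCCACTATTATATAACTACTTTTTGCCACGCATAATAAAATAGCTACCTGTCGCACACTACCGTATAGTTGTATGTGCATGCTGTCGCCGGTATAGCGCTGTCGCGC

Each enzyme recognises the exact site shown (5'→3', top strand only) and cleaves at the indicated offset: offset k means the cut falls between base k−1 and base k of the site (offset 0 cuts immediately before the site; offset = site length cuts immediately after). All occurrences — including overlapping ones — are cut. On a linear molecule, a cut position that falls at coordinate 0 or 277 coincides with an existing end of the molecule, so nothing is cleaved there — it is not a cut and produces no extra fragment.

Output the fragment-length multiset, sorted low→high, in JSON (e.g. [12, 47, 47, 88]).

[2,3,4,4,5,5,5,6,7,7,7,7,8,8,8,8,9,10,10,11,11,11,12,12,12,12,12,14,15,32]

Per-enzyme occurrences:
  GruI (GTAT, off=4): starts [15, 58, 108, 232, 240, 260] → cuts [19, 62, 112, 236, 244, 264]
  NpsX (ACTATTAT, off=6): starts [21, 31, 99, 173] → cuts [27, 37, 105, 179]
  CdoVI (TGCA, off=3): starts [11, 51, 62, 245] → cuts [14, 54, 65, 248]
  OquIV (CTGTCGC, off=2): starts [0, 40, 67, 81, 92, 131, 158, 165, 217, 251, 268] → cuts [2, 42, 69, 83, 94, 133, 160, 167, 219, 253, 270]
  JekX (ACTAC, off=3): starts [121, 145, 184, 226] → cuts [124, 148, 187, 229]

All cut coordinates (distinct, sorted): [2, 14, 19, 27, 37, 42, 54, 62, 65, 69, 83, 94, 105, 112, 124, 133, 148, 160, 167, 179, 187, 219, 229, 236, 244, 248, 253, 264, 270]

Fragment lengths:
  [0,2): 2 bp
  [2,14): 12 bp
  [14,19): 5 bp
  [19,27): 8 bp
  [27,37): 10 bp
  [37,42): 5 bp
  [42,54): 12 bp
  [54,62): 8 bp
  [62,65): 3 bp
  [65,69): 4 bp
  [69,83): 14 bp
  [83,94): 11 bp
  [94,105): 11 bp
  [105,112): 7 bp
  [112,124): 12 bp
  [124,133): 9 bp
  [133,148): 15 bp
  [148,160): 12 bp
  [160,167): 7 bp
  [167,179): 12 bp
  [179,187): 8 bp
  [187,219): 32 bp
  [219,229): 10 bp
  [229,236): 7 bp
  [236,244): 8 bp
  [244,248): 4 bp
  [248,253): 5 bp
  [253,264): 11 bp
  [264,270): 6 bp
  [270,277): 7 bp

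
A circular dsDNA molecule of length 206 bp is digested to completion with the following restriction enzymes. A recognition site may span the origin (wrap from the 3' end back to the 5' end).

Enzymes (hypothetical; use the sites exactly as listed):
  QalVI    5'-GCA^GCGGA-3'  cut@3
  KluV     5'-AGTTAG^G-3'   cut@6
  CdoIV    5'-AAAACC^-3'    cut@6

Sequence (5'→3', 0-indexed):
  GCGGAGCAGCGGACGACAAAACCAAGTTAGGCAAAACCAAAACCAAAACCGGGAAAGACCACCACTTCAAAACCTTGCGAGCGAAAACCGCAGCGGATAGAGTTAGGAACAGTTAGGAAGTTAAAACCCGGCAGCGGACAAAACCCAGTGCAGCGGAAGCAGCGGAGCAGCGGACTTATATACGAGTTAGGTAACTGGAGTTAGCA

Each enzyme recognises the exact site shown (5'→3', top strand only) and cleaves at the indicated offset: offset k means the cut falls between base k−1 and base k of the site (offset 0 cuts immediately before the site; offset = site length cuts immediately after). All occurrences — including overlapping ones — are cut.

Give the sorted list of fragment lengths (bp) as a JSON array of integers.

Site scan:
  QalVI GCAGCGGA/3: at [5, 89, 130, 149, 158, 166, 203] ⇒ [0, 8, 92, 133, 152, 161, 169]
  KluV AGTTAGG/6: at [24, 100, 110, 184] ⇒ [30, 106, 116, 190]
  CdoIV AAAACC/6: at [17, 32, 38, 44, 68, 83, 122, 139] ⇒ [23, 38, 44, 50, 74, 89, 128, 145]

All cut coordinates (distinct, sorted): [0, 8, 23, 30, 38, 44, 50, 74, 89, 92, 106, 116, 128, 133, 145, 152, 161, 169, 190]

Fragments:
  0→8: 8 bp
  8→23: 15 bp
  23→30: 7 bp
  30→38: 8 bp
  38→44: 6 bp
  44→50: 6 bp
  50→74: 24 bp
  74→89: 15 bp
  89→92: 3 bp
  92→106: 14 bp
  106→116: 10 bp
  116→128: 12 bp
  128→133: 5 bp
  133→145: 12 bp
  145→152: 7 bp
  152→161: 9 bp
  161→169: 8 bp
  169→190: 21 bp
  190→0 (wrap): 206-190+0 = 16 bp

[3,5,6,6,7,7,8,8,8,9,10,12,12,14,15,15,16,21,24]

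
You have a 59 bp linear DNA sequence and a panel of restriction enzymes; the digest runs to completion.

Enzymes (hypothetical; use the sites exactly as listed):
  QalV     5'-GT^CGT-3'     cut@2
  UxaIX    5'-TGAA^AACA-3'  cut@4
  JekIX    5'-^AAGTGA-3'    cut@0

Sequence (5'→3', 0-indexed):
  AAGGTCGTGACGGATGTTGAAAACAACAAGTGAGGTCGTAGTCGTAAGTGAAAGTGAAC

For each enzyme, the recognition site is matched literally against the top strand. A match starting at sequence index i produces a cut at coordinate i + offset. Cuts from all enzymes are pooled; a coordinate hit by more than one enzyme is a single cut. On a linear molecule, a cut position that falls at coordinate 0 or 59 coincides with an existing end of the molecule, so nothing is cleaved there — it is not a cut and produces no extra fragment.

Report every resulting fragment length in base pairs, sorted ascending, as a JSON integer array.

[3,5,6,6,6,8,9,16]

Scan for sites:
  QalV GTCGT/2: at [3, 34, 40] ⇒ [5, 36, 42]
  UxaIX TGAAAACA/4: at [17] ⇒ [21]
  JekIX AAGTGA/0: at [27, 45, 51] ⇒ [27, 45, 51]

All cut coordinates (distinct, sorted): [5, 21, 27, 36, 42, 45, 51]

Fragment lengths:
  [0,5): 5 bp
  [5,21): 16 bp
  [21,27): 6 bp
  [27,36): 9 bp
  [36,42): 6 bp
  [42,45): 3 bp
  [45,51): 6 bp
  [51,59): 8 bp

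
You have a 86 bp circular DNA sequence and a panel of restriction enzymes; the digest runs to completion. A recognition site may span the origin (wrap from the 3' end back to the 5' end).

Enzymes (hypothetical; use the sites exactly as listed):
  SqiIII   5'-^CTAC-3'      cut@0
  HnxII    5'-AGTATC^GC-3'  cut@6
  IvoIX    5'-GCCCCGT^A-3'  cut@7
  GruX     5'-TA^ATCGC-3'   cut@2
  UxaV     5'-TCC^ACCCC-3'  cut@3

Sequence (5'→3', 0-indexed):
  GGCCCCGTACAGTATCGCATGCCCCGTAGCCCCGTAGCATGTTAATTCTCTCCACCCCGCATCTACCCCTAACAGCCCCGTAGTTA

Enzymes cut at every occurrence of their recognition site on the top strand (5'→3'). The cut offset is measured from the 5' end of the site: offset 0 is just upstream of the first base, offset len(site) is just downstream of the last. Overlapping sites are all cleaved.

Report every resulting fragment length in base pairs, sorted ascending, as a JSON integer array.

[8,8,9,11,13,18,19]

Scan for sites:
  SqiIII (CTAC, off=0): starts [62] → cuts [62]
  HnxII (AGTATCGC, off=6): starts [10] → cuts [16]
  IvoIX (GCCCCGTA, off=7): starts [1, 20, 28, 74] → cuts [8, 27, 35, 81]
  GruX (TAATCGC, off=2): no sites
  UxaV (TCCACCCC, off=3): starts [50] → cuts [53]

All cut coordinates (distinct, sorted): [8, 16, 27, 35, 53, 62, 81]

Fragments:
  8→16: 8 bp
  16→27: 11 bp
  27→35: 8 bp
  35→53: 18 bp
  53→62: 9 bp
  62→81: 19 bp
  81→8 (wrap): 86-81+8 = 13 bp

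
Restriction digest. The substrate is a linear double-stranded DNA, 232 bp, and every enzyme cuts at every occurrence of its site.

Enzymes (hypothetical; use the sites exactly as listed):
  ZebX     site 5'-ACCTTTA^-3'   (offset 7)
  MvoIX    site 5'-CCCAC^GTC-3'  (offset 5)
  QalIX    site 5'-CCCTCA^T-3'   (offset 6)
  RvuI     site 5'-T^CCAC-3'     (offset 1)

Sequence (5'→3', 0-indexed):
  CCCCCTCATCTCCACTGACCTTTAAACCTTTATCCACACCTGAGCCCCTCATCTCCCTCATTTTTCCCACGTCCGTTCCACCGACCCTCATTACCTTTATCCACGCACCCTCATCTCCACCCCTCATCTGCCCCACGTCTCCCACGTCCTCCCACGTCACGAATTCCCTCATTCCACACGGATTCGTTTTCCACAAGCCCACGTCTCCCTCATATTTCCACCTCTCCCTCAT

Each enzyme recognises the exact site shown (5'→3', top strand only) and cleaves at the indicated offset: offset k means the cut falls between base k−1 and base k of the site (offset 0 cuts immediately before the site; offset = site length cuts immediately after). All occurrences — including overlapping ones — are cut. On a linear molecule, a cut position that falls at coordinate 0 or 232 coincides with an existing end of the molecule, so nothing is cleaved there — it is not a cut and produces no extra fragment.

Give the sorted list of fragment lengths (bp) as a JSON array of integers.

Site scan:
  ZebX ACCTTTA/7: at [17, 25, 92] ⇒ [24, 32, 99]
  MvoIX CCCACGTC/5: at [65, 131, 140, 150, 197] ⇒ [70, 136, 145, 155, 202]
  QalIX CCCTCAT/6: at [2, 45, 54, 84, 107, 120, 165, 206, 225] ⇒ [8, 51, 60, 90, 113, 126, 171, 212, 231]
  RvuI TCCAC/1: at [10, 32, 76, 99, 115, 172, 189, 216] ⇒ [11, 33, 77, 100, 116, 173, 190, 217]

Pooled cuts: [8, 11, 24, 32, 33, 51, 60, 70, 77, 90, 99, 100, 113, 116, 126, 136, 145, 155, 171, 173, 190, 202, 212, 217, 231]

Fragment lengths:
  [0,8): 8 bp
  [8,11): 3 bp
  [11,24): 13 bp
  [24,32): 8 bp
  [32,33): 1 bp
  [33,51): 18 bp
  [51,60): 9 bp
  [60,70): 10 bp
  [70,77): 7 bp
  [77,90): 13 bp
  [90,99): 9 bp
  [99,100): 1 bp
  [100,113): 13 bp
  [113,116): 3 bp
  [116,126): 10 bp
  [126,136): 10 bp
  [136,145): 9 bp
  [145,155): 10 bp
  [155,171): 16 bp
  [171,173): 2 bp
  [173,190): 17 bp
  [190,202): 12 bp
  [202,212): 10 bp
  [212,217): 5 bp
  [217,231): 14 bp
  [231,232): 1 bp

[1,1,1,2,3,3,5,7,8,8,9,9,9,10,10,10,10,10,12,13,13,13,14,16,17,18]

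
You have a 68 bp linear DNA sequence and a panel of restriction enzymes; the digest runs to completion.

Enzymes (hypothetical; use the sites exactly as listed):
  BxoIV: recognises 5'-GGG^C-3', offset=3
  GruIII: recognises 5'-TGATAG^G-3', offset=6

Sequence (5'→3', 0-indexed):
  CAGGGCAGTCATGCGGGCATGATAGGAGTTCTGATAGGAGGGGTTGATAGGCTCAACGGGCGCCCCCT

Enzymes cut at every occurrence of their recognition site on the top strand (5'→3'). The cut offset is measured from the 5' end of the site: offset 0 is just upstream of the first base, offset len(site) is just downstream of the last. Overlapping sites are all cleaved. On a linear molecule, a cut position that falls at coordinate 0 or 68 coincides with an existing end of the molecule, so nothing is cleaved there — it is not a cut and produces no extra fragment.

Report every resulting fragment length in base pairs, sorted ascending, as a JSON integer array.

[5,8,8,10,12,12,13]

Per-enzyme occurrences:
  BxoIV (GGGC, off=3): starts [2, 14, 57] → cuts [5, 17, 60]
  GruIII (TGATAGG, off=6): starts [19, 31, 44] → cuts [25, 37, 50]

All cut coordinates (distinct, sorted): [5, 17, 25, 37, 50, 60]

Fragment lengths:
  [0,5): 5 bp
  [5,17): 12 bp
  [17,25): 8 bp
  [25,37): 12 bp
  [37,50): 13 bp
  [50,60): 10 bp
  [60,68): 8 bp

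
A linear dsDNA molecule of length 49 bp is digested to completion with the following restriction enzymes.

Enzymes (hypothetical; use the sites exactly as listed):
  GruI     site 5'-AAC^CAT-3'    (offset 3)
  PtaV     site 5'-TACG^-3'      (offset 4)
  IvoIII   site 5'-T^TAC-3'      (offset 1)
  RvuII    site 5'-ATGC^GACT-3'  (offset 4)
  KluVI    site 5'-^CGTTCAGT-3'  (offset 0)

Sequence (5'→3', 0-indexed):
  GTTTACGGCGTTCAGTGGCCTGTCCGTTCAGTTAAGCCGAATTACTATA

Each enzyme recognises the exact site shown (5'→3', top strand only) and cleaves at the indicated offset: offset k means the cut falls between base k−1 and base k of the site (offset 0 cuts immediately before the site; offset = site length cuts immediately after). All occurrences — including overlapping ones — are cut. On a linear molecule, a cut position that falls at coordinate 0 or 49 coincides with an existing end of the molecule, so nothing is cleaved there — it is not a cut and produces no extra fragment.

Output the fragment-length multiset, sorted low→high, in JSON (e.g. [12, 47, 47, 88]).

[1,3,4,7,16,18]

Per-enzyme occurrences:
  GruI (AACCAT, off=3): no sites
  PtaV TACG/4: at [3] ⇒ [7]
  IvoIII TTAC/1: at [2, 41] ⇒ [3, 42]
  RvuII (ATGCGACT, off=4): no sites
  KluVI CGTTCAGT/0: at [8, 24] ⇒ [8, 24]

Pooled cuts: [3, 7, 8, 24, 42]

Fragment lengths:
  [0,3): 3 bp
  [3,7): 4 bp
  [7,8): 1 bp
  [8,24): 16 bp
  [24,42): 18 bp
  [42,49): 7 bp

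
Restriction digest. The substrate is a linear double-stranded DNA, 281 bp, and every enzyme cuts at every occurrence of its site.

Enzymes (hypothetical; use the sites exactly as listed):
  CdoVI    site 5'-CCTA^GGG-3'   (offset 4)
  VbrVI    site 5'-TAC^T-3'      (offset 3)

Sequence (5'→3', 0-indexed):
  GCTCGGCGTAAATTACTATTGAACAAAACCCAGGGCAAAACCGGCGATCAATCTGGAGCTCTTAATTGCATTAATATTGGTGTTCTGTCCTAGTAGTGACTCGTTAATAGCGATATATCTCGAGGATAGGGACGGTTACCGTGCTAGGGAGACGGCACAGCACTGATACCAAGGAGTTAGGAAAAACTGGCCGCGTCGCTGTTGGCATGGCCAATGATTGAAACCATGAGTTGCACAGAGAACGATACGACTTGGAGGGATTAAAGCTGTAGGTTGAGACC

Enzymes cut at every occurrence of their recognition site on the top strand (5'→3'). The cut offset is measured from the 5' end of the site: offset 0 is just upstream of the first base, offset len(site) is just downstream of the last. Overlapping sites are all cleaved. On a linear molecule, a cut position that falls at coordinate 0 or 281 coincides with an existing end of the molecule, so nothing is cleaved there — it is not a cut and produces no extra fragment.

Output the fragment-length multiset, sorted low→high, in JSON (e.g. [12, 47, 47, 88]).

Scan for sites:
  CdoVI (CCTAGGG, off=4): no sites
  VbrVI (TACT, off=3): starts [13] → cuts [16]

All cut coordinates (distinct, sorted): [16]

Fragment lengths:
  [0,16): 16 bp
  [16,281): 265 bp

[16,265]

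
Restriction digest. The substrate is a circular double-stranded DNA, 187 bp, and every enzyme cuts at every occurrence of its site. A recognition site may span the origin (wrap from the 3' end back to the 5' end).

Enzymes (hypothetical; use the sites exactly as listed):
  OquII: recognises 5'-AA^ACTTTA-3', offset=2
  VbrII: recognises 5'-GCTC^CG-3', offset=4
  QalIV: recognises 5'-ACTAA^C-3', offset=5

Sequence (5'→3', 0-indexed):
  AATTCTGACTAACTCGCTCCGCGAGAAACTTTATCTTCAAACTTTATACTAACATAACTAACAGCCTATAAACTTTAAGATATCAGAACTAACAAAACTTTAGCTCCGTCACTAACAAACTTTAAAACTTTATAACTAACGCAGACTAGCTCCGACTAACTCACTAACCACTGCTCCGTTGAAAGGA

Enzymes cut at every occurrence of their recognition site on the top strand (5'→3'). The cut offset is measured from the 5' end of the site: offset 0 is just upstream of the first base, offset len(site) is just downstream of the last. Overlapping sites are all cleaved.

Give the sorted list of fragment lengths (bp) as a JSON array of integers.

Per-enzyme occurrences:
  OquII AAACTTTA/2: at [25, 38, 69, 94, 116, 124] ⇒ [27, 40, 71, 96, 118, 126]
  VbrII GCTCCG/4: at [15, 102, 148, 172] ⇒ [19, 106, 152, 176]
  QalIV ACTAAC/5: at [7, 47, 56, 87, 110, 134, 154, 162] ⇒ [12, 52, 61, 92, 115, 139, 159, 167]

Pooled cuts: [12, 19, 27, 40, 52, 61, 71, 92, 96, 106, 115, 118, 126, 139, 152, 159, 167, 176]

Fragments:
  12→19: 7 bp
  19→27: 8 bp
  27→40: 13 bp
  40→52: 12 bp
  52→61: 9 bp
  61→71: 10 bp
  71→92: 21 bp
  92→96: 4 bp
  96→106: 10 bp
  106→115: 9 bp
  115→118: 3 bp
  118→126: 8 bp
  126→139: 13 bp
  139→152: 13 bp
  152→159: 7 bp
  159→167: 8 bp
  167→176: 9 bp
  176→12 (wrap): 187-176+12 = 23 bp

[3,4,7,7,8,8,8,9,9,9,10,10,12,13,13,13,21,23]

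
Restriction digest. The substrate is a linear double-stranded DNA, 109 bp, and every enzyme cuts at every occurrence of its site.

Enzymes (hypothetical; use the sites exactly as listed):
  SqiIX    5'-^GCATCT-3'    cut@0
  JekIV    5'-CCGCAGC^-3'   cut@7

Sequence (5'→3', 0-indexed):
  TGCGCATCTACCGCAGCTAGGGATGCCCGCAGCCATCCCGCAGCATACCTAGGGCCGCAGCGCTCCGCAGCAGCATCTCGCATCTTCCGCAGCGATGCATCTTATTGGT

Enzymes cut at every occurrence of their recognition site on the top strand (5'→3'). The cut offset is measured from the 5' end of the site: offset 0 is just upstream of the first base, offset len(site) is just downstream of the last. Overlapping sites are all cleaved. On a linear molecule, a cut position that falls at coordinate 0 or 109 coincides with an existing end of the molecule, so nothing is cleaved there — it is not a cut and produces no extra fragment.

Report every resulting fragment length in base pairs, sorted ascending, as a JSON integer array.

Scan for sites:
  SqiIX GCATCT/0: at [3, 72, 79, 96] ⇒ [3, 72, 79, 96]
  JekIV CCGCAGC/7: at [10, 26, 37, 54, 64, 86] ⇒ [17, 33, 44, 61, 71, 93]

Pooled cuts: [3, 17, 33, 44, 61, 71, 72, 79, 93, 96]

Fragments:
  [0,3): 3 bp
  [3,17): 14 bp
  [17,33): 16 bp
  [33,44): 11 bp
  [44,61): 17 bp
  [61,71): 10 bp
  [71,72): 1 bp
  [72,79): 7 bp
  [79,93): 14 bp
  [93,96): 3 bp
  [96,109): 13 bp

[1,3,3,7,10,11,13,14,14,16,17]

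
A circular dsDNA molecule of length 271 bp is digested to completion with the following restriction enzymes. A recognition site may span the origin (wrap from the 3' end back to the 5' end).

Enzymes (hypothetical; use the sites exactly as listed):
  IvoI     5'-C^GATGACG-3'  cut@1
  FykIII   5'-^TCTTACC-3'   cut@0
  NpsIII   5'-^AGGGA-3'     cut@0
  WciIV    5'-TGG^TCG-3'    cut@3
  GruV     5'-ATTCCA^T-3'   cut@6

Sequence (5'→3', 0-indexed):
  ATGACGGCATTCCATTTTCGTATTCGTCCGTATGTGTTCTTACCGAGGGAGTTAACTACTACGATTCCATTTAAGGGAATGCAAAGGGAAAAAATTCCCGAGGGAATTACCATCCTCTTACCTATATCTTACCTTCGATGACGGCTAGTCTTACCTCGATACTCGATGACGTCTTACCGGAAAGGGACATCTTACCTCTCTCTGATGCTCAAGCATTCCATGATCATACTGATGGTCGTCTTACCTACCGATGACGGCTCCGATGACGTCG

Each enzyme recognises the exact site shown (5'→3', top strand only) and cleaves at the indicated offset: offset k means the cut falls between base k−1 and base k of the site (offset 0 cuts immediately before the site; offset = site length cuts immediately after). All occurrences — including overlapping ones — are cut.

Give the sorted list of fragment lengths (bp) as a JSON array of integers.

Scan for sites:
  IvoI CGATGACG/1: at [135, 163, 248, 260, 269] ⇒ [136, 164, 249, 261, 270]
  FykIII TCTTACC/0: at [37, 115, 126, 148, 171, 189, 238] ⇒ [37, 115, 126, 148, 171, 189, 238]
  NpsIII AGGGA/0: at [45, 73, 84, 100, 182] ⇒ [45, 73, 84, 100, 182]
  WciIV TGGTCG/3: at [232] ⇒ [235]
  GruV ATTCCAT/6: at [8, 63, 214] ⇒ [14, 69, 220]

Pooled cuts: [14, 37, 45, 69, 73, 84, 100, 115, 126, 136, 148, 164, 171, 182, 189, 220, 235, 238, 249, 261, 270]

Fragment lengths:
  14→37: 23 bp
  37→45: 8 bp
  45→69: 24 bp
  69→73: 4 bp
  73→84: 11 bp
  84→100: 16 bp
  100→115: 15 bp
  115→126: 11 bp
  126→136: 10 bp
  136→148: 12 bp
  148→164: 16 bp
  164→171: 7 bp
  171→182: 11 bp
  182→189: 7 bp
  189→220: 31 bp
  220→235: 15 bp
  235→238: 3 bp
  238→249: 11 bp
  249→261: 12 bp
  261→270: 9 bp
  270→14 (wrap): 271-270+14 = 15 bp

[3,4,7,7,8,9,10,11,11,11,11,12,12,15,15,15,16,16,23,24,31]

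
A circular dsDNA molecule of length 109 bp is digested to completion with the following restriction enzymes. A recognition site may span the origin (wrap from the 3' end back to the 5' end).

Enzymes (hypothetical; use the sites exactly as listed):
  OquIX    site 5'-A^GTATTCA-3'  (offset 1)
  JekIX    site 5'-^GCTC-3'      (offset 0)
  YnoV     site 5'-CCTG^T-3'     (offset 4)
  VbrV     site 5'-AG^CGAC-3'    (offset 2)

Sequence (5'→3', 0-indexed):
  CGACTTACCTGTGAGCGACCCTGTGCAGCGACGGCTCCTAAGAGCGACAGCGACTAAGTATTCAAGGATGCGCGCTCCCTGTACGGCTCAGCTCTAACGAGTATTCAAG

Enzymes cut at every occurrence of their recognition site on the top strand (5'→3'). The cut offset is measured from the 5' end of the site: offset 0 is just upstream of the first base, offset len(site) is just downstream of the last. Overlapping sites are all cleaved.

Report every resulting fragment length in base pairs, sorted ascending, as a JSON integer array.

[4,4,5,5,5,6,7,8,8,9,10,11,11,16]

Scan for sites:
  OquIX (AGTATTCA, off=1): starts [56, 99] → cuts [57, 100]
  JekIX (GCTC, off=0): starts [33, 73, 85, 90] → cuts [33, 73, 85, 90]
  YnoV (CCTGT, off=4): starts [7, 19, 77] → cuts [11, 23, 81]
  VbrV (AGCGAC, off=2): starts [13, 26, 42, 48, 107] → cuts [0, 15, 28, 44, 50]

All cut coordinates (distinct, sorted): [0, 11, 15, 23, 28, 33, 44, 50, 57, 73, 81, 85, 90, 100]

Fragments:
  0→11: 11 bp
  11→15: 4 bp
  15→23: 8 bp
  23→28: 5 bp
  28→33: 5 bp
  33→44: 11 bp
  44→50: 6 bp
  50→57: 7 bp
  57→73: 16 bp
  73→81: 8 bp
  81→85: 4 bp
  85→90: 5 bp
  90→100: 10 bp
  100→0 (wrap): 109-100+0 = 9 bp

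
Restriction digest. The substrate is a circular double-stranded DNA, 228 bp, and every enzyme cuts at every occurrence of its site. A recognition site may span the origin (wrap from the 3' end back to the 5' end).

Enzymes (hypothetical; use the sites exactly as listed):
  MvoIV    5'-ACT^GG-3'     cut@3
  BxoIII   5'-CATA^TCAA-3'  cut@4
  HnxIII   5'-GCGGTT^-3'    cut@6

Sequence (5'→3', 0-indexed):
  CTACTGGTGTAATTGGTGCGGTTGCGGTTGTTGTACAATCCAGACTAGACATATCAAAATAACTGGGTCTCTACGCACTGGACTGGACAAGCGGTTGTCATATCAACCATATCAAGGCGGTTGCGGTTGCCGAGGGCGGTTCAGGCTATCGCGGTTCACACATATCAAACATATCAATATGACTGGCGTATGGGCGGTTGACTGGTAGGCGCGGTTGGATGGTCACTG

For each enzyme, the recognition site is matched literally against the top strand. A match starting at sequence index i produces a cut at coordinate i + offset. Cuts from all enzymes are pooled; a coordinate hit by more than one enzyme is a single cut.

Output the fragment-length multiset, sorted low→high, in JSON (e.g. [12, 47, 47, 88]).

[4,5,6,6,6,8,9,9,11,11,11,12,13,13,15,15,15,17,18,24]

Site scan:
  MvoIV ACTGG/3: at [2, 61, 76, 81, 181, 200] ⇒ [5, 64, 79, 84, 184, 203]
  BxoIII CATATCAA/4: at [49, 98, 107, 160, 169] ⇒ [53, 102, 111, 164, 173]
  HnxIII GCGGTT/6: at [17, 23, 90, 116, 122, 135, 150, 193, 210] ⇒ [23, 29, 96, 122, 128, 141, 156, 199, 216]

Pooled cuts: [5, 23, 29, 53, 64, 79, 84, 96, 102, 111, 122, 128, 141, 156, 164, 173, 184, 199, 203, 216]

Fragment lengths:
  5→23: 18 bp
  23→29: 6 bp
  29→53: 24 bp
  53→64: 11 bp
  64→79: 15 bp
  79→84: 5 bp
  84→96: 12 bp
  96→102: 6 bp
  102→111: 9 bp
  111→122: 11 bp
  122→128: 6 bp
  128→141: 13 bp
  141→156: 15 bp
  156→164: 8 bp
  164→173: 9 bp
  173→184: 11 bp
  184→199: 15 bp
  199→203: 4 bp
  203→216: 13 bp
  216→5 (wrap): 228-216+5 = 17 bp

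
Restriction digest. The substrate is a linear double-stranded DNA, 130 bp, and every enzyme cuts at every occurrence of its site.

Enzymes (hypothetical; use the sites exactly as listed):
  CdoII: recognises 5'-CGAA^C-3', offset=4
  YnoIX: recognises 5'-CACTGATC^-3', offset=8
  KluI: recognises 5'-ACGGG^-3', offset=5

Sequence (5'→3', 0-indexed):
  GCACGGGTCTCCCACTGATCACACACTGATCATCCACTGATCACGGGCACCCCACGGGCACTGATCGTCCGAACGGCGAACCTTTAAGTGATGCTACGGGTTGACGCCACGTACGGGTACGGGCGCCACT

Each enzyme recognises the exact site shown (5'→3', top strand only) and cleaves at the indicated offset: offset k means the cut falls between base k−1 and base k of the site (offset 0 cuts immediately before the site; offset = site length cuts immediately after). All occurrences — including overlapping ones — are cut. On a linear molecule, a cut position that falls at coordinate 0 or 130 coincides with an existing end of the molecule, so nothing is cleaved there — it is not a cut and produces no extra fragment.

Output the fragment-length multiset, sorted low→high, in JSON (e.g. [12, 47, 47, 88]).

[5,6,7,7,7,7,8,11,11,11,13,17,20]

Per-enzyme occurrences:
  CdoII (CGAAC, off=4): starts [69, 76] → cuts [73, 80]
  YnoIX (CACTGATC, off=8): starts [12, 23, 34, 58] → cuts [20, 31, 42, 66]
  KluI (ACGGG, off=5): starts [2, 42, 53, 95, 112, 118] → cuts [7, 47, 58, 100, 117, 123]

All cut coordinates (distinct, sorted): [7, 20, 31, 42, 47, 58, 66, 73, 80, 100, 117, 123]

Fragment lengths:
  [0,7): 7 bp
  [7,20): 13 bp
  [20,31): 11 bp
  [31,42): 11 bp
  [42,47): 5 bp
  [47,58): 11 bp
  [58,66): 8 bp
  [66,73): 7 bp
  [73,80): 7 bp
  [80,100): 20 bp
  [100,117): 17 bp
  [117,123): 6 bp
  [123,130): 7 bp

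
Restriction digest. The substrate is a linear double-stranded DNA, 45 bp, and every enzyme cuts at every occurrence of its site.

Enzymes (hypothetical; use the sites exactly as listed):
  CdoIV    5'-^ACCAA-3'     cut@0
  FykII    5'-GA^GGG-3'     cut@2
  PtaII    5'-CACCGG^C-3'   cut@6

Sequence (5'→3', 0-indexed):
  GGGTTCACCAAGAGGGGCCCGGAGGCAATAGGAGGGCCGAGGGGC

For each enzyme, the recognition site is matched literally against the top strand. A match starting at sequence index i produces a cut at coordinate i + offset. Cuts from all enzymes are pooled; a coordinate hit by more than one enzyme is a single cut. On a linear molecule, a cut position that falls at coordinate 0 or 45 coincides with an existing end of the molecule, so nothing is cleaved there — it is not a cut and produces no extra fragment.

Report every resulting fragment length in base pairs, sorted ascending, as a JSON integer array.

Site scan:
  CdoIV (ACCAA, off=0): starts [6] → cuts [6]
  FykII (GAGGG, off=2): starts [11, 31, 38] → cuts [13, 33, 40]
  PtaII (CACCGGC, off=6): no sites

All cut coordinates (distinct, sorted): [6, 13, 33, 40]

Fragments:
  [0,6): 6 bp
  [6,13): 7 bp
  [13,33): 20 bp
  [33,40): 7 bp
  [40,45): 5 bp

[5,6,7,7,20]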